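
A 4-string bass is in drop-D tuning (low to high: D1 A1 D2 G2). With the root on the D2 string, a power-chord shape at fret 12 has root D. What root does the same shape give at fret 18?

G#

Moving from fret 12 to fret 18 shifts the root by 6 semitones.
D up 6 semitones is G#.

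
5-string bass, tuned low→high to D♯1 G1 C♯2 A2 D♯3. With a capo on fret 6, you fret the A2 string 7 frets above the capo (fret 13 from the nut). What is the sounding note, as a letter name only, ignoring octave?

The capo raises the open A2 by 6 semitones to D♯3; fretting 7 more gives A2 + 6 + 7 = A2 + 13 semitones, landing on A♯.
(Also written B♭.)

A♯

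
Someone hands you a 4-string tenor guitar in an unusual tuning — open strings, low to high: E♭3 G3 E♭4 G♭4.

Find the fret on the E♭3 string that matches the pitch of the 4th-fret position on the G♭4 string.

19

G♭4 at fret 4 is G♭4 + 4 semitones = B♭4.
The open E♭3 string is 15 semitones below the open G♭4, so the same pitch on the E♭3 string lies at fret 4 + 15 = 19.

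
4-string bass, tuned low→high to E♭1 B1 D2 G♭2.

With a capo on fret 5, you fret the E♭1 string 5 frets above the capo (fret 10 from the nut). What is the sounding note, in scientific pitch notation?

The capo raises the open E♭1 by 5 semitones to A♭1; fretting 5 more gives E♭1 + 5 + 5 = E♭1 + 10 semitones = D♭2.

D♭2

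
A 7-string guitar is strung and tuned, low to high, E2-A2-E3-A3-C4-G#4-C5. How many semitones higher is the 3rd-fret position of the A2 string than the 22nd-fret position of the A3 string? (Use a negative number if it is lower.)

A2 at fret 3 → C3 (MIDI 48); A3 at fret 22 → G5 (MIDI 79).
48 − 79 = -31, so the two pitches are 31 semitones apart.

-31 semitones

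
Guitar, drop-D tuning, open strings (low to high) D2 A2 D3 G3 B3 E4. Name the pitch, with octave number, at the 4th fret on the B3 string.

The open B3 string plus 4 semitones: B–C–C#–D–D#.
The walk passes from B into C once, so the octave number goes from 3 to 4.
(Equivalently spelled E♭4.)

D♯4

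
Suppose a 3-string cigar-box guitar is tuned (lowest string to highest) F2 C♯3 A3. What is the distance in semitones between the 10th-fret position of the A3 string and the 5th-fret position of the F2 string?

A3 at fret 10 → G4 (MIDI 67); F2 at fret 5 → A♯2 (MIDI 46).
67 − 46 = 21, so the two pitches are 21 semitones apart, with G4 the higher.

21 semitones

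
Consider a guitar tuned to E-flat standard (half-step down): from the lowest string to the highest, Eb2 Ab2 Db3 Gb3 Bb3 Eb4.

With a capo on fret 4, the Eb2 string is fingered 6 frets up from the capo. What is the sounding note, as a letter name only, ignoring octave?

Db

The capo raises the open Eb2 by 4 semitones to G2; fretting 6 more gives Eb2 + 4 + 6 = Eb2 + 10 semitones, landing on Db.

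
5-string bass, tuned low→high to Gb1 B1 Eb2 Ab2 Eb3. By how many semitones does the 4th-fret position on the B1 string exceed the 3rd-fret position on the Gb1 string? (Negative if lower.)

B1 at fret 4 → Eb2 (MIDI 39); Gb1 at fret 3 → A1 (MIDI 33).
39 − 33 = 6, so the two pitches are 6 semitones apart.

6 semitones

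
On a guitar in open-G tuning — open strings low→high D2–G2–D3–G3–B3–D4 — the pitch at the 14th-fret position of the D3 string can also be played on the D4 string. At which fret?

D3 at fret 14 is D3 + 14 semitones = E4.
The open D4 string is 12 semitones above the open D3, so the same pitch on the D4 string lies at fret 14 − 12 = 2.

2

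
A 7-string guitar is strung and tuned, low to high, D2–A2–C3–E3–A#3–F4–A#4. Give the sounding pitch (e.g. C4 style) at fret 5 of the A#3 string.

D#4

A#3 is MIDI 58. Adding 5 gives 63, which is D#4.
(Equivalently spelled Eb4.)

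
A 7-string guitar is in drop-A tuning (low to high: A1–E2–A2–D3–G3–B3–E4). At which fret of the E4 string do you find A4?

5

A4 is 5 semitones above the open E4 (E–F–F#–G–G#–A), so it sits at fret 5.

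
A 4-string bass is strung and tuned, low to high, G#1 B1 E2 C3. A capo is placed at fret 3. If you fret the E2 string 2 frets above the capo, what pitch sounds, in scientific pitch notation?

A2

The capo raises the open E2 by 3 semitones to G2; fretting 2 more gives E2 + 3 + 2 = E2 + 5 semitones = A2.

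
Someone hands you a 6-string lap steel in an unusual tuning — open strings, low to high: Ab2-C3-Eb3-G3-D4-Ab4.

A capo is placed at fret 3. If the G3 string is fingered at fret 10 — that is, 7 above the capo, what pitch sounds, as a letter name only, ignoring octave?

The capo raises the open G3 by 3 semitones to Bb3; fretting 7 more gives G3 + 3 + 7 = G3 + 10 semitones, landing on F.

F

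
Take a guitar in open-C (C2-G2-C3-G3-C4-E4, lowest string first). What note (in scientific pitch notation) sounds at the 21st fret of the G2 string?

E4

G2 is MIDI 43. Adding 21 gives 64, which is E4.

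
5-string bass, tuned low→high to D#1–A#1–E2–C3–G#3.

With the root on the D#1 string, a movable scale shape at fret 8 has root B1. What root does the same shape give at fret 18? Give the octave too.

Moving from fret 8 to fret 18 shifts the root by 10 semitones.
B1 up 10 semitones is A2.

A2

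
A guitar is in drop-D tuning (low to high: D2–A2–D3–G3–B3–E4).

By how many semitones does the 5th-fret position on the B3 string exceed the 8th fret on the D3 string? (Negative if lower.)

6 semitones

B3 at fret 5 → E4 (MIDI 64); D3 at fret 8 → A#3 (MIDI 58).
64 − 58 = 6, so the two pitches are 6 semitones apart.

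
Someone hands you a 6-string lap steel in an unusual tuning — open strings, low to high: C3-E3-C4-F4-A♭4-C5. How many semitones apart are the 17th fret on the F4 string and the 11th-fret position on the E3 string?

F4 at fret 17 → B♭5 (MIDI 82); E3 at fret 11 → E♭4 (MIDI 63).
82 − 63 = 19, so the two pitches are 19 semitones apart, with B♭5 the higher.

19 semitones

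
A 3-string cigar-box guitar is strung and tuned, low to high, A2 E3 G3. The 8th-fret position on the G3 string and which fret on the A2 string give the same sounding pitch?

18

Fret 8 on G3 is MIDI 55 + 8 = 63 (Eb4). On the A2 string (open MIDI 45), that pitch is 63 − 45 = fret 18.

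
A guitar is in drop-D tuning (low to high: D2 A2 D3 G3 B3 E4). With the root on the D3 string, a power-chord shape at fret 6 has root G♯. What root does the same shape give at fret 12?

Moving from fret 6 to fret 12 shifts the root by 6 semitones.
G♯ up 6 semitones is D.

D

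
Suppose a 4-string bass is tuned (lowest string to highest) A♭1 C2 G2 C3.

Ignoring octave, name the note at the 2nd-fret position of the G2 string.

The open G2 string plus 2 semitones: G–Ab–A.

A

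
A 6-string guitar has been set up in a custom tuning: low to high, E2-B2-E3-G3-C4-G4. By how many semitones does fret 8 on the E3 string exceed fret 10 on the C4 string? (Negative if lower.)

-10 semitones

E3 at fret 8 → C4 (MIDI 60); C4 at fret 10 → A♯4 (MIDI 70).
60 − 70 = -10, so the two pitches are 10 semitones apart.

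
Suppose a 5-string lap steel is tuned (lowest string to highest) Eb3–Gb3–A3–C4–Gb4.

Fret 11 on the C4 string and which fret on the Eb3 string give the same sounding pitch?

20

C4 at fret 11 is C4 + 11 semitones = B4.
The open Eb3 string is 9 semitones below the open C4, so the same pitch on the Eb3 string lies at fret 11 + 9 = 20.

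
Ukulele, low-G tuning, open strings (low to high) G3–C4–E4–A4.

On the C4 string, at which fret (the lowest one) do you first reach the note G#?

8

From C4, count semitones up the chromatic scale until reaching G#: C–C#–D–D#–E–F–F#–G–G# — 8 steps.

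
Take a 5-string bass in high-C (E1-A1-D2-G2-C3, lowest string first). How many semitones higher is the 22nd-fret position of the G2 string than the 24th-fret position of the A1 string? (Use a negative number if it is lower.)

G2 at fret 22 → F4 (MIDI 65); A1 at fret 24 → A3 (MIDI 57).
65 − 57 = 8, so the two pitches are 8 semitones apart.

8 semitones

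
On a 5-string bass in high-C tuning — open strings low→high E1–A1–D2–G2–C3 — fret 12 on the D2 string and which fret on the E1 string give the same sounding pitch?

D2 at fret 12 is D2 + 12 semitones = D3.
The open E1 string is 10 semitones below the open D2, so the same pitch on the E1 string lies at fret 12 + 10 = 22.

22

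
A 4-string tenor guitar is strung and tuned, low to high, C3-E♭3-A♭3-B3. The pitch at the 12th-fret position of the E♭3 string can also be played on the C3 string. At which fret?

15

Fret 12 on E♭3 is MIDI 51 + 12 = 63 (E♭4). On the C3 string (open MIDI 48), that pitch is 63 − 48 = fret 15.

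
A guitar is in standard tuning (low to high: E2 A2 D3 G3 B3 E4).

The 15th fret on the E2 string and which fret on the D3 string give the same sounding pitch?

Fret 15 on E2 is MIDI 40 + 15 = 55 (G3). On the D3 string (open MIDI 50), that pitch is 55 − 50 = fret 5.

5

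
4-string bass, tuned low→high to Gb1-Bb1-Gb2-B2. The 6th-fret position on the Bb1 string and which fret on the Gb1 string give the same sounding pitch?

10

Fret 6 on Bb1 is MIDI 34 + 6 = 40 (E2). On the Gb1 string (open MIDI 30), that pitch is 40 − 30 = fret 10.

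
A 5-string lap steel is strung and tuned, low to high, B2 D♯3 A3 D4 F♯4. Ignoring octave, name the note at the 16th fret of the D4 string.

F♯

Each fret is one semitone, so D4 + 16 = F♯.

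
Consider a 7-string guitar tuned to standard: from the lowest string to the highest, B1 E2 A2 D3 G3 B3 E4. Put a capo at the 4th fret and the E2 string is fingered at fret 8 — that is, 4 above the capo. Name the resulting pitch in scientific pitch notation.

The capo raises the open E2 by 4 semitones to G#2; fretting 4 more gives E2 + 4 + 4 = E2 + 8 semitones = C3.

C3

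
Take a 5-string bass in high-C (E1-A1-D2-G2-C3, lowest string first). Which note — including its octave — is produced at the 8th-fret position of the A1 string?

F2

The open A1 string plus 8 semitones: A–A#–B–C–C#–D–D#–E–F.
The walk passes from B into C once, so the octave number goes from 1 to 2.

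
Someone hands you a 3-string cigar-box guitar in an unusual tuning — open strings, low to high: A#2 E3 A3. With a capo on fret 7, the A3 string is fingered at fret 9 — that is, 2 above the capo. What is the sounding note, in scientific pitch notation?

F#4

The capo raises the open A3 by 7 semitones to E4; fretting 2 more gives A3 + 7 + 2 = A3 + 9 semitones = F#4.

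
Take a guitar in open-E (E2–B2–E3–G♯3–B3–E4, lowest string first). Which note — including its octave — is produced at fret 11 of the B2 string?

A♯3

The open B2 string plus 11 semitones: B–C–C#–D–…–G#–A–A#.
The walk passes from B into C once, so the octave number goes from 2 to 3.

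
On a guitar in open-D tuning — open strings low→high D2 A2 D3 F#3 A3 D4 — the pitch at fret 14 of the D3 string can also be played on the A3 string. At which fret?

Fret 14 on D3 is MIDI 50 + 14 = 64 (E4). On the A3 string (open MIDI 57), that pitch is 64 − 57 = fret 7.

7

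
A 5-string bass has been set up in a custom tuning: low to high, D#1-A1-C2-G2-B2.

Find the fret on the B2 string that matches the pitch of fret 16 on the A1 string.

2

A1 at fret 16 is A1 + 16 semitones = C#3.
The open B2 string is 14 semitones above the open A1, so the same pitch on the B2 string lies at fret 16 − 14 = 2.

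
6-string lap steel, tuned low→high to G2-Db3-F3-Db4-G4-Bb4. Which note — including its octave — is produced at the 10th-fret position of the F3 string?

Eb4

The open F3 string plus 10 semitones: F–Gb–G–Ab–…–Db–D–Eb.
The walk passes from B into C once, so the octave number goes from 3 to 4.
(Equivalently spelled D#4.)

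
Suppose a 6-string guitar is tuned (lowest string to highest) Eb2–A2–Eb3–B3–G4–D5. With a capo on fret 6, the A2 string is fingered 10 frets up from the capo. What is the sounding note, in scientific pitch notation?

The capo raises the open A2 by 6 semitones to Eb3; fretting 10 more gives A2 + 6 + 10 = A2 + 16 semitones = Db4.
(Also written C#.)

Db4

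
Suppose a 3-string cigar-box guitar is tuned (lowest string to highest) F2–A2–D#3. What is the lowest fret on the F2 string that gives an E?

11

From F2, count semitones up the chromatic scale until reaching E: F–F#–G–G#–…–D–D#–E — 11 steps.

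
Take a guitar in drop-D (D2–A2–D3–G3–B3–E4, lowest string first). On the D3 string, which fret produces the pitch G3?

G3 is 5 semitones above the open D3 (D–D#–E–F–F#–G), so it sits at fret 5.

5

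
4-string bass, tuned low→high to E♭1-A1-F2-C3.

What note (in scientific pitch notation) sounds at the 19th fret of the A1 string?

A1 is MIDI 33. Adding 19 gives 52, which is E3.

E3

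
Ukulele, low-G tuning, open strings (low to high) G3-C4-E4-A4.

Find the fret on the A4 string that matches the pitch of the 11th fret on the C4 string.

Fret 11 on C4 is MIDI 60 + 11 = 71 (B4). On the A4 string (open MIDI 69), that pitch is 71 − 69 = fret 2.

2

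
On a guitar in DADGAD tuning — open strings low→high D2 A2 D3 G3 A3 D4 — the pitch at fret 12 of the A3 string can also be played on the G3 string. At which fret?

Fret 12 on A3 is MIDI 57 + 12 = 69 (A4). On the G3 string (open MIDI 55), that pitch is 69 − 55 = fret 14.

14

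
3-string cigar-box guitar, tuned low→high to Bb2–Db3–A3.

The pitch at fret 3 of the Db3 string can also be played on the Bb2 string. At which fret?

6

Db3 at fret 3 is Db3 + 3 semitones = E3.
The open Bb2 string is 3 semitones below the open Db3, so the same pitch on the Bb2 string lies at fret 3 + 3 = 6.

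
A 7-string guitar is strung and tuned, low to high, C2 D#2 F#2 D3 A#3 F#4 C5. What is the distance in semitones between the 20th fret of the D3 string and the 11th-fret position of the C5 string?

13 semitones

D3 at fret 20 → A#4 (MIDI 70); C5 at fret 11 → B5 (MIDI 83).
70 − 83 = -13, so the two pitches are 13 semitones apart, with B5 the higher.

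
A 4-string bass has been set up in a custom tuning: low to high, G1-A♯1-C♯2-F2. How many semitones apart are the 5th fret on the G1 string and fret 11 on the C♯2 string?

12 semitones

G1 at fret 5 → C2 (MIDI 36); C♯2 at fret 11 → C3 (MIDI 48).
36 − 48 = -12, so the two pitches are 12 semitones apart, with C3 the higher.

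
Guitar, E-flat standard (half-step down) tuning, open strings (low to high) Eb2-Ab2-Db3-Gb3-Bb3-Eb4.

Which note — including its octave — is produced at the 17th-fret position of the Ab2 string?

Ab2 is MIDI 44. Adding 17 gives 61, which is Db4.
(Equivalently spelled C#4.)

Db4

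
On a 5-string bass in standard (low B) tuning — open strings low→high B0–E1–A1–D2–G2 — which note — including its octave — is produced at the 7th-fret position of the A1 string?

E2

The open A1 string plus 7 semitones: A–A#–B–C–C#–D–D#–E.
The walk passes from B into C once, so the octave number goes from 1 to 2.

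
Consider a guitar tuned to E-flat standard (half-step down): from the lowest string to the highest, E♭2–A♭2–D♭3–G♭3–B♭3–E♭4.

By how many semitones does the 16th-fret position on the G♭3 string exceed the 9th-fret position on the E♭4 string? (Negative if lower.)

-2 semitones

G♭3 at fret 16 → B♭4 (MIDI 70); E♭4 at fret 9 → C5 (MIDI 72).
70 − 72 = -2, so the two pitches are 2 semitones apart.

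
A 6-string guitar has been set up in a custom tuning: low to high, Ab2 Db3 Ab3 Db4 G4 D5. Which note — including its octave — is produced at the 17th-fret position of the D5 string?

G6

D5 is MIDI 74. Adding 17 gives 91, which is G6.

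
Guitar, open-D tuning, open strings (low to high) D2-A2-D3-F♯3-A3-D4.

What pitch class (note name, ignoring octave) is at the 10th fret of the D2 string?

C

The open D2 string plus 10 semitones: D–D#–E–F–…–A#–B–C.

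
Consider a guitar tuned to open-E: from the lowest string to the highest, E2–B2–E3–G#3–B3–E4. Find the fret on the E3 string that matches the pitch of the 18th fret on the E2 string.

E2 at fret 18 is E2 + 18 semitones = A#3.
The open E3 string is 12 semitones above the open E2, so the same pitch on the E3 string lies at fret 18 − 12 = 6.

6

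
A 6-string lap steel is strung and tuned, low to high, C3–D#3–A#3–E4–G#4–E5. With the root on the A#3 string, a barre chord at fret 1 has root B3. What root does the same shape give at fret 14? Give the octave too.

C5

Moving from fret 1 to fret 14 shifts the root by 13 semitones.
B3 up 13 semitones is C5.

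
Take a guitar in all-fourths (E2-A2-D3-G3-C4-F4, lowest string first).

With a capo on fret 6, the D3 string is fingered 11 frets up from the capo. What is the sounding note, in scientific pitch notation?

The capo raises the open D3 by 6 semitones to G♯3; fretting 11 more gives D3 + 6 + 11 = D3 + 17 semitones = G4.

G4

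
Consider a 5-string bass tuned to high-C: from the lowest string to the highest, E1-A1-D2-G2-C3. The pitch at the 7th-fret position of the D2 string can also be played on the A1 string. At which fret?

Fret 7 on D2 is MIDI 38 + 7 = 45 (A2). On the A1 string (open MIDI 33), that pitch is 45 − 33 = fret 12.

12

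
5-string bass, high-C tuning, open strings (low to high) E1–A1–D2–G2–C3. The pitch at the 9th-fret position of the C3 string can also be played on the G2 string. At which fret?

C3 at fret 9 is C3 + 9 semitones = A3.
The open G2 string is 5 semitones below the open C3, so the same pitch on the G2 string lies at fret 9 + 5 = 14.

14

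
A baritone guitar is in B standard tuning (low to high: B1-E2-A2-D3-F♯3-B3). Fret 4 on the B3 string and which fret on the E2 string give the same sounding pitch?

23

Fret 4 on B3 is MIDI 59 + 4 = 63 (D♯4). On the E2 string (open MIDI 40), that pitch is 63 − 40 = fret 23.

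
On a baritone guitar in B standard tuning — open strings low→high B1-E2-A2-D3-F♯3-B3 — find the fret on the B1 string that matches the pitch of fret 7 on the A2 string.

17

Fret 7 on A2 is MIDI 45 + 7 = 52 (E3). On the B1 string (open MIDI 35), that pitch is 52 − 35 = fret 17.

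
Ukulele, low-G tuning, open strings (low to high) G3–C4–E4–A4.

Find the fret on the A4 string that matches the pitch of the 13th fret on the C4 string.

4

C4 at fret 13 is C4 + 13 semitones = C#5.
The open A4 string is 9 semitones above the open C4, so the same pitch on the A4 string lies at fret 13 − 9 = 4.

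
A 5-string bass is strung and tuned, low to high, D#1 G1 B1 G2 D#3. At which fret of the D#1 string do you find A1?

6

A1 is 6 semitones above the open D#1 (D#–E–F–F#–G–G#–A), so it sits at fret 6.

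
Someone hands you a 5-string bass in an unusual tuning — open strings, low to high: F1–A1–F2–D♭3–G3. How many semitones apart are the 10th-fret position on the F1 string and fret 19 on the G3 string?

F1 at fret 10 → E♭2 (MIDI 39); G3 at fret 19 → D5 (MIDI 74).
39 − 74 = -35, so the two pitches are 35 semitones apart, with D5 the higher.

35 semitones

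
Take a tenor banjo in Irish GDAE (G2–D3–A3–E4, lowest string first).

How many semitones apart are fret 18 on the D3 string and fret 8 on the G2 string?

17 semitones

D3 at fret 18 → G#4 (MIDI 68); G2 at fret 8 → D#3 (MIDI 51).
68 − 51 = 17, so the two pitches are 17 semitones apart, with G#4 the higher.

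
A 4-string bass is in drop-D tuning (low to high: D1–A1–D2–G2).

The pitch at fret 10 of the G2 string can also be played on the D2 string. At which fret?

Fret 10 on G2 is MIDI 43 + 10 = 53 (F3). On the D2 string (open MIDI 38), that pitch is 53 − 38 = fret 15.

15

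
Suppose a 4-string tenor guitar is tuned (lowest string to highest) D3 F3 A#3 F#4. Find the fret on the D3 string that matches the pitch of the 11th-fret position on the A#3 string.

19

Fret 11 on A#3 is MIDI 58 + 11 = 69 (A4). On the D3 string (open MIDI 50), that pitch is 69 − 50 = fret 19.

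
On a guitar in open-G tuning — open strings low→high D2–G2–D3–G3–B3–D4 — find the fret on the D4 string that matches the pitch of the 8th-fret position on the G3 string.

1

G3 at fret 8 is G3 + 8 semitones = D#4.
The open D4 string is 7 semitones above the open G3, so the same pitch on the D4 string lies at fret 8 − 7 = 1.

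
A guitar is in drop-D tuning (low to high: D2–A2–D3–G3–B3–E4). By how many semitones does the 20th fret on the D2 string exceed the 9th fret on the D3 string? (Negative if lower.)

-1 semitone

D2 at fret 20 → A#3 (MIDI 58); D3 at fret 9 → B3 (MIDI 59).
58 − 59 = -1, so the two pitches are 1 semitone apart.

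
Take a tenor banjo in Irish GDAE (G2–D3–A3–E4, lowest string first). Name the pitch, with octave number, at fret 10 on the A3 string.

G4

Each fret is one semitone, so A3 + 10 = G4.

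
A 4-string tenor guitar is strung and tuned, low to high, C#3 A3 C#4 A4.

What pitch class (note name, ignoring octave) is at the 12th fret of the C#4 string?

The open C#4 string plus 12 semitones: C#–D–D#–E–…–B–C–C#.

C#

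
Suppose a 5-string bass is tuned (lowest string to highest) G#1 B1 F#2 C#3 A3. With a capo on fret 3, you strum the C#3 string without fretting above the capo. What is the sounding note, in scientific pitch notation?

E3

The capo raises the open C#3 by 3 semitones to E3; fretting 0 more gives C#3 + 3 + 0 = C#3 + 3 semitones = E3.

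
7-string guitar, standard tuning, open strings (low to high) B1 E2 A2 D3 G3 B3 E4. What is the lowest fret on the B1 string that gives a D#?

4

From B1, count semitones up the chromatic scale until reaching D#: B–C–C#–D–D# — 4 steps.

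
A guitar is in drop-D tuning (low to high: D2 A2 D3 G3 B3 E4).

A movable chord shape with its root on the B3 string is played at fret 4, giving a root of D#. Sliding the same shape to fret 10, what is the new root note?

Moving from fret 4 to fret 10 shifts the root by 6 semitones.
D# up 6 semitones is A.

A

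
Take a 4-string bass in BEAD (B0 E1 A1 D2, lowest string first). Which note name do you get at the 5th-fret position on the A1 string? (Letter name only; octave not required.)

D

A1 is MIDI 33. Adding 5 gives 38; 38 mod 12 = 2, i.e. D.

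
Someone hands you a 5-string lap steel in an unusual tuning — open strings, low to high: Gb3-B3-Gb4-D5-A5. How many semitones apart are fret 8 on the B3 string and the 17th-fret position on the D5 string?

24 semitones

B3 at fret 8 → G4 (MIDI 67); D5 at fret 17 → G6 (MIDI 91).
67 − 91 = -24, so the two pitches are 24 semitones apart, with G6 the higher.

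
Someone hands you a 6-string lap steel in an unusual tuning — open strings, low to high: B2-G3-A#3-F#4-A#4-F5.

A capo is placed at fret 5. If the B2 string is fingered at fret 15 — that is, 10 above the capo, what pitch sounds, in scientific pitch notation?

The capo raises the open B2 by 5 semitones to E3; fretting 10 more gives B2 + 5 + 10 = B2 + 15 semitones = D4.

D4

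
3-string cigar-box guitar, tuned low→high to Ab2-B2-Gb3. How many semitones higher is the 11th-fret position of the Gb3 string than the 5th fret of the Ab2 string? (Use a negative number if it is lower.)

16 semitones

Gb3 at fret 11 → F4 (MIDI 65); Ab2 at fret 5 → Db3 (MIDI 49).
65 − 49 = 16, so the two pitches are 16 semitones apart.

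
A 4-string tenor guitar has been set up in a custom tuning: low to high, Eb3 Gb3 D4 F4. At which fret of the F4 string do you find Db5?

8

Db5 is 8 semitones above the open F4 (F–Gb–G–Ab–A–Bb–B–C–Db), so it sits at fret 8.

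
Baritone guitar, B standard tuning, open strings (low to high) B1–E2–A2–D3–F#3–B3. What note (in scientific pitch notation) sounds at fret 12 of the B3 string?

Each fret is one semitone, so B3 + 12 = B4.

B4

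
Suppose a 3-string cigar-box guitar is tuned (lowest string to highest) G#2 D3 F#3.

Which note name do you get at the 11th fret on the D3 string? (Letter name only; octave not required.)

C#

The open D3 string plus 11 semitones: D–D#–E–F–…–B–C–C#.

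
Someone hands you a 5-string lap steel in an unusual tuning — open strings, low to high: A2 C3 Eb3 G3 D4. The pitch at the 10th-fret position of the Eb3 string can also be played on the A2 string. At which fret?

16

Eb3 at fret 10 is Eb3 + 10 semitones = Db4.
The open A2 string is 6 semitones below the open Eb3, so the same pitch on the A2 string lies at fret 10 + 6 = 16.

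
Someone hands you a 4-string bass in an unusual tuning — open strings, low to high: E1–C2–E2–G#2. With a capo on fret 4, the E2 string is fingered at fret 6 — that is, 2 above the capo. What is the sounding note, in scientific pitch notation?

The capo raises the open E2 by 4 semitones to G#2; fretting 2 more gives E2 + 4 + 2 = E2 + 6 semitones = A#2.
(Also written Bb.)

A#2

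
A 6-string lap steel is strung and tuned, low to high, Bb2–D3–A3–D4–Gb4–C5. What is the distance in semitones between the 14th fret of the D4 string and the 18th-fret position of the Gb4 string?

D4 at fret 14 → E5 (MIDI 76); Gb4 at fret 18 → C6 (MIDI 84).
76 − 84 = -8, so the two pitches are 8 semitones apart, with C6 the higher.

8 semitones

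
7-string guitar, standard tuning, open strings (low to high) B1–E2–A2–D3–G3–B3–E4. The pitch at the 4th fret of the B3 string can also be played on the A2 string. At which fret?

B3 at fret 4 is B3 + 4 semitones = D♯4.
The open A2 string is 14 semitones below the open B3, so the same pitch on the A2 string lies at fret 4 + 14 = 18.

18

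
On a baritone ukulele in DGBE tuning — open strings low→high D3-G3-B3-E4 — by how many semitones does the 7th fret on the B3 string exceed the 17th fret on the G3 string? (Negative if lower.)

B3 at fret 7 → F#4 (MIDI 66); G3 at fret 17 → C5 (MIDI 72).
66 − 72 = -6, so the two pitches are 6 semitones apart.

-6 semitones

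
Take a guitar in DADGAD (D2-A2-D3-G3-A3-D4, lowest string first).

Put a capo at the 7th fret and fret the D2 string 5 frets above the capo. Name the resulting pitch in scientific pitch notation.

D3

The capo raises the open D2 by 7 semitones to A2; fretting 5 more gives D2 + 7 + 5 = D2 + 12 semitones = D3.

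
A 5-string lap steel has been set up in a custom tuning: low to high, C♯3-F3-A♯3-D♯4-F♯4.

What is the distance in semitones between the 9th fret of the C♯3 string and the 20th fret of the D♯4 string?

C♯3 at fret 9 → A♯3 (MIDI 58); D♯4 at fret 20 → B5 (MIDI 83).
58 − 83 = -25, so the two pitches are 25 semitones apart, with B5 the higher.

25 semitones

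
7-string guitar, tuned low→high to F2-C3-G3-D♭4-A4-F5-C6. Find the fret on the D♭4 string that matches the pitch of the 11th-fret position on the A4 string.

Fret 11 on A4 is MIDI 69 + 11 = 80 (A♭5). On the D♭4 string (open MIDI 61), that pitch is 80 − 61 = fret 19.

19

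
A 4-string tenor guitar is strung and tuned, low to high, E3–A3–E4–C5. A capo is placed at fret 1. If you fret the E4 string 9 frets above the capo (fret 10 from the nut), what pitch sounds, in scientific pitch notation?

D5

The capo raises the open E4 by 1 semitone to F4; fretting 9 more gives E4 + 1 + 9 = E4 + 10 semitones = D5.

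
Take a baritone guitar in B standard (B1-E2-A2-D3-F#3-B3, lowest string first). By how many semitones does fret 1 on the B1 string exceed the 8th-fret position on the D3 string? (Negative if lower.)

-22 semitones

B1 at fret 1 → C2 (MIDI 36); D3 at fret 8 → A#3 (MIDI 58).
36 − 58 = -22, so the two pitches are 22 semitones apart.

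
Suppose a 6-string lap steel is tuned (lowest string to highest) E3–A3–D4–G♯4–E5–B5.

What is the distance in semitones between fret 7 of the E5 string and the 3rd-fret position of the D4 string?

E5 at fret 7 → B5 (MIDI 83); D4 at fret 3 → F4 (MIDI 65).
83 − 65 = 18, so the two pitches are 18 semitones apart, with B5 the higher.

18 semitones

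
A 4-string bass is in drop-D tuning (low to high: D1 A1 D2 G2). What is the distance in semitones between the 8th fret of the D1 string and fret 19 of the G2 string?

28 semitones

D1 at fret 8 → A♯1 (MIDI 34); G2 at fret 19 → D4 (MIDI 62).
34 − 62 = -28, so the two pitches are 28 semitones apart, with D4 the higher.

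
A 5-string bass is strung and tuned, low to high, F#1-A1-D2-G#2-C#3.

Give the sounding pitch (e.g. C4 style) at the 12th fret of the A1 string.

A2

Each fret is one semitone, so A1 + 12 = A2.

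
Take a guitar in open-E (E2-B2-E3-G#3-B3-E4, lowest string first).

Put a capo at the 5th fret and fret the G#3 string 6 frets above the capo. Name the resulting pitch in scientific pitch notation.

The capo raises the open G#3 by 5 semitones to C#4; fretting 6 more gives G#3 + 5 + 6 = G#3 + 11 semitones = G4.

G4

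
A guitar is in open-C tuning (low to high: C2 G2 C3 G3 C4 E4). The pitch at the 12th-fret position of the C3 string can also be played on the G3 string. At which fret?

Fret 12 on C3 is MIDI 48 + 12 = 60 (C4). On the G3 string (open MIDI 55), that pitch is 60 − 55 = fret 5.

5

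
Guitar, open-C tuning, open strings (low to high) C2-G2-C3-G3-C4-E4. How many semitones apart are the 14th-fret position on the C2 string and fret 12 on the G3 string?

C2 at fret 14 → D3 (MIDI 50); G3 at fret 12 → G4 (MIDI 67).
50 − 67 = -17, so the two pitches are 17 semitones apart, with G4 the higher.

17 semitones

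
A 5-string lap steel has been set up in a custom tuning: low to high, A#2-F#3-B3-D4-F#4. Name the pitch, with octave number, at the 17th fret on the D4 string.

G5

Each fret is one semitone, so D4 + 17 = G5.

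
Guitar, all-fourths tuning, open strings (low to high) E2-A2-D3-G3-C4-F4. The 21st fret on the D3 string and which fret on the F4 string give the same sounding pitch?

6

D3 at fret 21 is D3 + 21 semitones = B4.
The open F4 string is 15 semitones above the open D3, so the same pitch on the F4 string lies at fret 21 − 15 = 6.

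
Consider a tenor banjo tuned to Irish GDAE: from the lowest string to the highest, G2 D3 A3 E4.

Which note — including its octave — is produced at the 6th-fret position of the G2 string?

Each fret is one semitone, so G2 + 6 = C#3.

C#3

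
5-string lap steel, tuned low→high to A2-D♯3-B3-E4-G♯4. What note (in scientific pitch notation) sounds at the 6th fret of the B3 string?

F4

The open B3 string plus 6 semitones: B–C–C#–D–D#–E–F.
The walk passes from B into C once, so the octave number goes from 3 to 4.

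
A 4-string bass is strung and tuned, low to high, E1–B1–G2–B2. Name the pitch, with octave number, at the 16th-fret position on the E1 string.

The open E1 string plus 16 semitones: E–F–Gb–G–…–Gb–G–Ab.
The walk passes from B into C once, so the octave number goes from 1 to 2.
(Equivalently spelled G#2.)

Ab2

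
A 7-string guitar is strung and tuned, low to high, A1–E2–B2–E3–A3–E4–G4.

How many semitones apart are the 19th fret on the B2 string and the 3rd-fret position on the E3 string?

11 semitones

B2 at fret 19 → Gb4 (MIDI 66); E3 at fret 3 → G3 (MIDI 55).
66 − 55 = 11, so the two pitches are 11 semitones apart, with Gb4 the higher.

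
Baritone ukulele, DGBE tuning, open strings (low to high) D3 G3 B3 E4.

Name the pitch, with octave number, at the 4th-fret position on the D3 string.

F#3

The open D3 string plus 4 semitones: D–D#–E–F–F#.
No B→C boundary is crossed, so the octave stays at 3.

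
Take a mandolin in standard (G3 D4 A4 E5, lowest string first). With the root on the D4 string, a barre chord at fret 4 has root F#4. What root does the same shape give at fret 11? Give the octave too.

C#5

Moving from fret 4 to fret 11 shifts the root by 7 semitones.
F#4 up 7 semitones is C#5.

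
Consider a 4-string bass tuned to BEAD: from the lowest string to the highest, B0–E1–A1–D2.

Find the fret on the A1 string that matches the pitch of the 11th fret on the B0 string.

1

B0 at fret 11 is B0 + 11 semitones = A#1.
The open A1 string is 10 semitones above the open B0, so the same pitch on the A1 string lies at fret 11 − 10 = 1.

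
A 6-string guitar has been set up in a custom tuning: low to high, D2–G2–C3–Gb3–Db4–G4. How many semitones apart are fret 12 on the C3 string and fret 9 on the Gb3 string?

C3 at fret 12 → C4 (MIDI 60); Gb3 at fret 9 → Eb4 (MIDI 63).
60 − 63 = -3, so the two pitches are 3 semitones apart, with Eb4 the higher.

3 semitones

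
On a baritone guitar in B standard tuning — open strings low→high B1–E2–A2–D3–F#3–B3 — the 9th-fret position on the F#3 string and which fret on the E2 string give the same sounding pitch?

23

F#3 at fret 9 is F#3 + 9 semitones = D#4.
The open E2 string is 14 semitones below the open F#3, so the same pitch on the E2 string lies at fret 9 + 14 = 23.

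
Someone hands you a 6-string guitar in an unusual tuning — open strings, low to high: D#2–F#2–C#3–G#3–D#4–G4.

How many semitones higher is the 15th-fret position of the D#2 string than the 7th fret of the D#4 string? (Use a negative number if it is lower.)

-16 semitones

D#2 at fret 15 → F#3 (MIDI 54); D#4 at fret 7 → A#4 (MIDI 70).
54 − 70 = -16, so the two pitches are 16 semitones apart.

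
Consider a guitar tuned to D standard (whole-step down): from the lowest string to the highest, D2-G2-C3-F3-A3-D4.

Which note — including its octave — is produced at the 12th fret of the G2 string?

G3

The open G2 string plus 12 semitones: G–G#–A–A#–…–F–F#–G.
The walk passes from B into C once, so the octave number goes from 2 to 3.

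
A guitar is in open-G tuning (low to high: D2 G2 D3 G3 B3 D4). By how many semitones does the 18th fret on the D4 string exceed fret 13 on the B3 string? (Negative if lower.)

D4 at fret 18 → G♯5 (MIDI 80); B3 at fret 13 → C5 (MIDI 72).
80 − 72 = 8, so the two pitches are 8 semitones apart.

8 semitones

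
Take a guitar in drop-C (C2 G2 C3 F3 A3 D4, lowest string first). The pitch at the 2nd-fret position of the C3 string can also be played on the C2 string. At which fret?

Fret 2 on C3 is MIDI 48 + 2 = 50 (D3). On the C2 string (open MIDI 36), that pitch is 50 − 36 = fret 14.

14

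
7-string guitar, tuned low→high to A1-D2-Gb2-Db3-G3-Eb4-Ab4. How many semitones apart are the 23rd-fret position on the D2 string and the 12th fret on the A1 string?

D2 at fret 23 → Db4 (MIDI 61); A1 at fret 12 → A2 (MIDI 45).
61 − 45 = 16, so the two pitches are 16 semitones apart, with Db4 the higher.

16 semitones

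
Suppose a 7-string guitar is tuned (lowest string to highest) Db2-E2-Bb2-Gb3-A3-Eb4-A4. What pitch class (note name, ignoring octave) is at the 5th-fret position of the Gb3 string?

Gb3 is MIDI 54. Adding 5 gives 59; 59 mod 12 = 11, i.e. B.

B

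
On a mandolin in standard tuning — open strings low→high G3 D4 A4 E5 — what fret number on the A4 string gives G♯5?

11

G♯5 is 11 semitones above the open A4 (A–A#–B–C–…–F#–G–G#), so it sits at fret 11.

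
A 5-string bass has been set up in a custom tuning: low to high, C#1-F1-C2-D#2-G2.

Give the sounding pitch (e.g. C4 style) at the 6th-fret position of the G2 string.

G2 is MIDI 43. Adding 6 gives 49, which is C#3.
(Equivalently spelled Db3.)

C#3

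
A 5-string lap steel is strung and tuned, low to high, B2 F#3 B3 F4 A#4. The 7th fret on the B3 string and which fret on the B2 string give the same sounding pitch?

Fret 7 on B3 is MIDI 59 + 7 = 66 (F#4). On the B2 string (open MIDI 47), that pitch is 66 − 47 = fret 19.

19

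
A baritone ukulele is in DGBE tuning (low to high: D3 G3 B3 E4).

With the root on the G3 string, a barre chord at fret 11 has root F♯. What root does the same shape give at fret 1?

Moving from fret 11 to fret 1 shifts the root by -10 semitones.
F♯ down 10 semitones is G♯.

G♯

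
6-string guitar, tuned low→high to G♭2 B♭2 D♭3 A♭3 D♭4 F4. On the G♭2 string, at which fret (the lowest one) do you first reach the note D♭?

7

From G♭2, count semitones up the chromatic scale until reaching D♭: Gb–G–Ab–A–Bb–B–C–Db — 7 steps.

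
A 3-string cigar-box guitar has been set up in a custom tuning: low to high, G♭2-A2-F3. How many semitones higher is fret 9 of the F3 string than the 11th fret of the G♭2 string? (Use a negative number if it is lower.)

F3 at fret 9 → D4 (MIDI 62); G♭2 at fret 11 → F3 (MIDI 53).
62 − 53 = 9, so the two pitches are 9 semitones apart.

9 semitones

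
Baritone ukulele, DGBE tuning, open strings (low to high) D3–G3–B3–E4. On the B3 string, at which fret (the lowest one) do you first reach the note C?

From B3, count semitones up the chromatic scale until reaching C: B–C — 1 step.

1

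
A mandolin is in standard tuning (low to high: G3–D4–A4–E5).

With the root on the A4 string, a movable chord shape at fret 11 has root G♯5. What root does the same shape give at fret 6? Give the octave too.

Moving from fret 11 to fret 6 shifts the root by -5 semitones.
G♯5 down 5 semitones is D♯5.

D♯5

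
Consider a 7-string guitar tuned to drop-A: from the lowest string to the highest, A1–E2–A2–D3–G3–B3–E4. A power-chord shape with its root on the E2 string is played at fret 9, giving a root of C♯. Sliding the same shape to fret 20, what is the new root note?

Moving from fret 9 to fret 20 shifts the root by 11 semitones.
C♯ up 11 semitones is C.

C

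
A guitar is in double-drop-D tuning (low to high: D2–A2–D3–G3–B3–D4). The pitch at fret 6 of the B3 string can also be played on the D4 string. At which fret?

3

Fret 6 on B3 is MIDI 59 + 6 = 65 (F4). On the D4 string (open MIDI 62), that pitch is 65 − 62 = fret 3.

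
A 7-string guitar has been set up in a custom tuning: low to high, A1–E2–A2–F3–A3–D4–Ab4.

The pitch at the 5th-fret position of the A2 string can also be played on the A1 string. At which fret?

17

A2 at fret 5 is A2 + 5 semitones = D3.
The open A1 string is 12 semitones below the open A2, so the same pitch on the A1 string lies at fret 5 + 12 = 17.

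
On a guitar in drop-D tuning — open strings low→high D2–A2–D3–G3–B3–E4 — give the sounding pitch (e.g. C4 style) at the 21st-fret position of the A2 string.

F#4

A2 is MIDI 45. Adding 21 gives 66, which is F#4.
(Equivalently spelled Gb4.)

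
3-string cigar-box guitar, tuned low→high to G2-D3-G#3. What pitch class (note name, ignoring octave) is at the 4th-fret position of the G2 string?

B

Each fret is one semitone, so G2 + 4 = B.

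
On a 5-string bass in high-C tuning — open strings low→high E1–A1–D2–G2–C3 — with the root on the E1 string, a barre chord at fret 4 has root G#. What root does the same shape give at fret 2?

Moving from fret 4 to fret 2 shifts the root by -2 semitones.
G# down 2 semitones is F#.

F#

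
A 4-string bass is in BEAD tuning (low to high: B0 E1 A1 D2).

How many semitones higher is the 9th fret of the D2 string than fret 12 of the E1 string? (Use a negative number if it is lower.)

7 semitones

D2 at fret 9 → B2 (MIDI 47); E1 at fret 12 → E2 (MIDI 40).
47 − 40 = 7, so the two pitches are 7 semitones apart.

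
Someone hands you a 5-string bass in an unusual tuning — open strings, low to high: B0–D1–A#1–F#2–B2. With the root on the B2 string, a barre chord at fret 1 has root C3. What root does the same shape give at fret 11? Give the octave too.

Moving from fret 1 to fret 11 shifts the root by 10 semitones.
C3 up 10 semitones is A#3.

A#3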